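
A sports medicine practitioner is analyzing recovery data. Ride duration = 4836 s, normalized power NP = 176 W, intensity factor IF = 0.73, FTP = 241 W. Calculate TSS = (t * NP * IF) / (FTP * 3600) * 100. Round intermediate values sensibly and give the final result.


Numerator = 4836 * 176 * 0.73 = 621329.28
Denominator = 241 * 3600 = 867600
TSS = 621329.28 / 867600 * 100
= 71.61

71.61 TSS


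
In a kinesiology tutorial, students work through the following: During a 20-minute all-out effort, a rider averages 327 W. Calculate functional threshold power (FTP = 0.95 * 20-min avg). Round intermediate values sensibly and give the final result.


FTP = 0.95 * 327
= 310.65 W

310.65 W


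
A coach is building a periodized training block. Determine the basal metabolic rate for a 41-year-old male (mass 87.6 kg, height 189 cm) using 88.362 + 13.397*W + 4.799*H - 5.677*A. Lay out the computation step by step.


BMR = 88.362 + 13.397*87.6 + 4.799*189 - 5.677*41
= 1936.19 kcal/day

1936.19 kcal/day


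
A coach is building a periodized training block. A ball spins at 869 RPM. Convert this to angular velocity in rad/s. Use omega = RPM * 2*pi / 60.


omega = 869 * 2 * pi / 60
= 869 * 6.28318531 / 60
= 5460.088 / 60
= 91.001 rad/s

91.001 rad/s


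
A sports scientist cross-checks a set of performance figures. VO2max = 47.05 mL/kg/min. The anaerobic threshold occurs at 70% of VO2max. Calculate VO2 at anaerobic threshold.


AT fraction = 70 / 100 = 0.7
AT VO2 = 47.05 * 0.7
= 32.94 mL/kg/min

32.94 mL/kg/min


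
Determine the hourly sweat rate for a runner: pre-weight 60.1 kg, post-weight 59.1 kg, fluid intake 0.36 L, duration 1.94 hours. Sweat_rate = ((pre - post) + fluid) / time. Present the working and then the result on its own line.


Mass lost = 60.1 - 59.1 = 1.0 kg
Add fluid consumed: 1.0 + 0.36 = 1.36 L total sweat
Sweat rate = 1.36 / 1.94 = 0.701 L/h

0.701 L/h


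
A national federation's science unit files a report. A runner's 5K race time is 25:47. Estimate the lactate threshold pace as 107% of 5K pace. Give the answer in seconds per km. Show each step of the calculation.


Total race time = 25*60 + 47 = 1547 seconds
5K pace = 1547 / 5 = 309.4 sec/km
LT pace = 309.4 * 1.07 = 331.06 sec/km

331.06 s/km


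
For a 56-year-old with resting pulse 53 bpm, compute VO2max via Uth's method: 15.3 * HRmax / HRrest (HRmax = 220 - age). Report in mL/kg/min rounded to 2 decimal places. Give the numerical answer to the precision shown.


Step 1: HRmax = 220 - 56 = 164 bpm
Step 2: Ratio = 164 / 53 = 3.0943
Step 3: VO2max = 15.3 * 3.0943 = 47.34 mL/kg/min

47.34 mL/kg/min


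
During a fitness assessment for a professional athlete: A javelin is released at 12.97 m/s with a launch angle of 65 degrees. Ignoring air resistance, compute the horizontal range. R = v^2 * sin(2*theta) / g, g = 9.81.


Launch speed squared = 168.2209
sin(2 * 65 deg) = 0.766044
Range = 168.2209 * 0.766044 / 9.81
= 13.136 m

13.136 m


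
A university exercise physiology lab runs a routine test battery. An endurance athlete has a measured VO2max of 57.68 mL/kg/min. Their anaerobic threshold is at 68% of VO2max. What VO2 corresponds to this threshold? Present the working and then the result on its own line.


Anaerobic threshold VO2 = VO2max * 68%
= 57.68 * 0.68
= 39.22 mL/kg/min

39.22 mL/kg/min


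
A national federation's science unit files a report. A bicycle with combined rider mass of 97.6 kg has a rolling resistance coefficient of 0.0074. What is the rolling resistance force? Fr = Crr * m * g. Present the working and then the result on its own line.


Fr = 0.0074 * 97.6 * 9.81
= 0.72224 * 9.81
= 7.085 N

7.085 N


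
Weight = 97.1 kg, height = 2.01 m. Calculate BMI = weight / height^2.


height^2 = 2.01^2 = 4.0401
BMI = 97.1 / 4.0401 = 24.03 kg/m^2

24.03 kg/m^2


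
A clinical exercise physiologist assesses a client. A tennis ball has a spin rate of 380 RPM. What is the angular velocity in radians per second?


Convert RPM to rad/s: multiply by 2*pi and divide by 60
omega = 380 * 2 * pi / 60
= 39.794 rad/s

39.794 rad/s


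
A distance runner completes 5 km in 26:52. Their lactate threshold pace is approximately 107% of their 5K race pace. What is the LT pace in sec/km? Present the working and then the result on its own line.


Convert to seconds: 26 min 52 s = 1612 s
Pace per km = 1612 / 5 = 322.4 s/km
LT pace = 322.4 * 1.07 = 344.97 s/km

344.97 s/km


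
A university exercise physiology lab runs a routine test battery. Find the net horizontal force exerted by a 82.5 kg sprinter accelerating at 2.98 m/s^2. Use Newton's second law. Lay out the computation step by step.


Newton's second law: F = m * a
F = 82.5 * 2.98 = 245.85 N

245.85 N


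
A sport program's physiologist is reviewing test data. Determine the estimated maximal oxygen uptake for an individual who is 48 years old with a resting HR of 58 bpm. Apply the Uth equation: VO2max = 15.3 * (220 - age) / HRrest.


HRmax = 220 - 48 = 172
VO2max = 15.3 * (172 / 58)
= 15.3 * 2.9655
= 45.37 mL/kg/min

45.37 mL/kg/min


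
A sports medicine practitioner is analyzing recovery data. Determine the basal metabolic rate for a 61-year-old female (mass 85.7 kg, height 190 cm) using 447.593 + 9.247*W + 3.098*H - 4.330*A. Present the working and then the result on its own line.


BMR = 447.593 + 9.247*85.7 + 3.098*190 - 4.330*61
= 1564.55 kcal/day

1564.55 kcal/day


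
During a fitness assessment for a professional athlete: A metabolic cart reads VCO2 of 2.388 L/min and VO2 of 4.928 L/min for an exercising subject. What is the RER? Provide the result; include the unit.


RER = VCO2 / VO2 = 2.388 / 4.928 = 0.4846

0.4846


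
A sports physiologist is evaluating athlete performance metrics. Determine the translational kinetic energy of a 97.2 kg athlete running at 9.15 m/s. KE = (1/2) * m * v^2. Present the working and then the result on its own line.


KE = 0.5 * m * v^2
= 0.5 * 97.2 * 9.15^2
= 0.5 * 97.2 * 83.7225
= 4068.91 J

4068.91 J


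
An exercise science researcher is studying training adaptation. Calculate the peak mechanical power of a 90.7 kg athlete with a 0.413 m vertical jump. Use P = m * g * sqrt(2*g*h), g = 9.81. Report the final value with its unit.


First, sqrt(2gh) = sqrt(2 * 9.81 * 0.413)
= sqrt(8.10306) = 2.846587 m/s
Power = 90.7 * 9.81 * 2.846587 = 2532.8 W

2532.8 W


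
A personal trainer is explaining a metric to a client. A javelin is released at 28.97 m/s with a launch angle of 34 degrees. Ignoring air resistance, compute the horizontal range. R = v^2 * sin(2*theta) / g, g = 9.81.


Launch speed squared = 839.2609
sin(2 * 34 deg) = 0.927184
Range = 839.2609 * 0.927184 / 9.81
= 79.322 m

79.322 m


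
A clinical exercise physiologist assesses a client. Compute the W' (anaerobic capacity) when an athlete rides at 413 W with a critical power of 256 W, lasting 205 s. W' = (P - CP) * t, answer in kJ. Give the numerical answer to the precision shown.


Above-CP power = 157 W
Duration = 205 s
W' = 157 * 205 = 32185 J
Convert: 32185 / 1000 = 32.185 kJ

32.185 kJ


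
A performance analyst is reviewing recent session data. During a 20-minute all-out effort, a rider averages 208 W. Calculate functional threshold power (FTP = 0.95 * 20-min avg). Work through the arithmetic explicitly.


FTP = 0.95 * 208
= 197.6 W

197.6 W


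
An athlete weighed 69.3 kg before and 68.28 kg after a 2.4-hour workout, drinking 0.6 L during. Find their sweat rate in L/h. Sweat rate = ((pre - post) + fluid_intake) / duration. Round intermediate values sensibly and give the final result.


Body mass change = 1.02 kg
Total sweat loss = 1.02 + 0.6 = 1.62 L
Rate = 1.62 / 2.4 = 0.675 L/h

0.675 L/h


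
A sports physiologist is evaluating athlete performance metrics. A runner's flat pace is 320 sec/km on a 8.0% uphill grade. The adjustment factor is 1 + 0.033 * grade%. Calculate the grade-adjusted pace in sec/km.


Factor = 1 + 0.033 * 8.0 = 1.264
Adjusted pace = 320 * 1.264
= 404.48 sec/km

404.48 s/km


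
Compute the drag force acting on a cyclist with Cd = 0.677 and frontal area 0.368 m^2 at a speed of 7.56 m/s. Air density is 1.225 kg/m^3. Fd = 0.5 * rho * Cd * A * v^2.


Step 1: v^2 = 57.1536
Step 2: Fd = 0.5 * 1.225 * 0.677 * 0.368 * 57.1536
= 8.721 N

8.721 N


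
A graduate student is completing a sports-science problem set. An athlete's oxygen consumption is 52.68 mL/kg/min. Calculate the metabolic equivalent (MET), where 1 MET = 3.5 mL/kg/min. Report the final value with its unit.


MET = VO2 / 3.5
= 52.68 / 3.5
= 15.05 METs

15.05 METs


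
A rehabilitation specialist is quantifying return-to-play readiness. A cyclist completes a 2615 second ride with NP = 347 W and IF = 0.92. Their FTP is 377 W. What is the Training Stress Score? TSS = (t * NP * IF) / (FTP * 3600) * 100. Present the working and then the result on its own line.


t * NP * IF = 2615 * 347 * 0.92 = 834812.6
FTP * 3600 = 1357200
TSS = (834812.6 / 1357200) * 100 = 61.51

61.51 TSS


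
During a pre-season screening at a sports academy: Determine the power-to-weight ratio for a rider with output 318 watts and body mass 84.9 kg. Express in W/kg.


P/W = 318 / 84.9 = 3.746 W/kg

3.746 W/kg


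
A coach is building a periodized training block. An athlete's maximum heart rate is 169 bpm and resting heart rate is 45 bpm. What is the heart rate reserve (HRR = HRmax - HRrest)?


HRR = HRmax - HRrest
= 169 - 45
= 124 bpm

124 bpm


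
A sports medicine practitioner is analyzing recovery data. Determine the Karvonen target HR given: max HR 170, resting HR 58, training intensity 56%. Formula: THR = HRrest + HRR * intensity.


HRR = HRmax - HRrest = 170 - 58 = 112
THR = 58 + 112 * 0.56
= 120.72 bpm

120.72 bpm


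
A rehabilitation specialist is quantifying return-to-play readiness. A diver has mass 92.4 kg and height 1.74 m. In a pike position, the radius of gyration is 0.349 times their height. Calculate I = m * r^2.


r = 0.349 * 1.74 = 0.60726 m
I = m * r^2 = 92.4 * 0.368765 = 34.074 kg*m^2

34.074 kg*m^2


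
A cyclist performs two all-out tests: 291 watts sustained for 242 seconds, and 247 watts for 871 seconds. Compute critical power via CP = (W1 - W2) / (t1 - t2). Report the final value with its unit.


W1 = P1 * t1 = 291 * 242 = 70422 J
W2 = P2 * t2 = 247 * 871 = 215137 J
CP = (70422 - 215137) / (242 - 871)
= 230.07 W

230.07 W


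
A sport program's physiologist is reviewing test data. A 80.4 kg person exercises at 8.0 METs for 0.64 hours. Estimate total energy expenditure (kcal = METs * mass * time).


Energy = METs * mass(kg) * time(h)
= 8.0 * 80.4 * 0.64
= 411.65 kcal

411.65 kcal


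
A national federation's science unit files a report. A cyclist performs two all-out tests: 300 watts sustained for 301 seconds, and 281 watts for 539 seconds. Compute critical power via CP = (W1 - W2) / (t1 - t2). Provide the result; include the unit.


W1 = P1 * t1 = 300 * 301 = 90300 J
W2 = P2 * t2 = 281 * 539 = 151459 J
CP = (90300 - 151459) / (301 - 539)
= 256.97 W

256.97 W


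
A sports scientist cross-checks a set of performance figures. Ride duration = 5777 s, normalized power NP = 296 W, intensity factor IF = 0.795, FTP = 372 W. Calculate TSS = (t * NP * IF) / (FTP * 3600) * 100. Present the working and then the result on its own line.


Numerator = 5777 * 296 * 0.795 = 1359443.64
Denominator = 372 * 3600 = 1339200
TSS = 1359443.64 / 1339200 * 100
= 101.51

101.51 TSS


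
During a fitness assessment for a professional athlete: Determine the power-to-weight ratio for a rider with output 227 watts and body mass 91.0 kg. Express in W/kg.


P/W = 227 / 91.0 = 2.495 W/kg

2.495 W/kg


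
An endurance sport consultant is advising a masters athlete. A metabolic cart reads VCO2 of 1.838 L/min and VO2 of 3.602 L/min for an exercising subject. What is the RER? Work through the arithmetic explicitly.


RER = VCO2 / VO2 = 1.838 / 3.602 = 0.5103

0.5103


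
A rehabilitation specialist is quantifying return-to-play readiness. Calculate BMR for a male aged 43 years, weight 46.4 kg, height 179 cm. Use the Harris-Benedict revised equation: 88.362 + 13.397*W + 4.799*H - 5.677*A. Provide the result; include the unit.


Substituting values:
W term = 13.397 * 46.4 = 621.6208
H term = 4.799 * 179 = 859.021
A term = 5.677 * 43 = 244.111
BMR = 1324.89 kcal/day

1324.89 kcal/day


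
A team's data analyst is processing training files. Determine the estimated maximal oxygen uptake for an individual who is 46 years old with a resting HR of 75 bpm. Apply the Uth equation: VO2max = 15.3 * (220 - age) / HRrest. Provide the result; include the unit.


HRmax = 220 - 46 = 174
VO2max = 15.3 * (174 / 75)
= 15.3 * 2.32
= 35.5 mL/kg/min

35.5 mL/kg/min


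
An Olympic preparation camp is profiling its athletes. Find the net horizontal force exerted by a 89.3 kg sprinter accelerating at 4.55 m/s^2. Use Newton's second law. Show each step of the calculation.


Newton's second law: F = m * a
F = 89.3 * 4.55 = 406.32 N

406.32 N


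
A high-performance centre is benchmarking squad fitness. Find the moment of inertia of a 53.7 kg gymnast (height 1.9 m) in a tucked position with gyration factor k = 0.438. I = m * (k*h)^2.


Radius of gyration = 0.438 * 1.9 = 0.8322 m
I = 53.7 * 0.8322^2
= 53.7 * 0.692557
= 37.19 kg*m^2

37.19 kg*m^2


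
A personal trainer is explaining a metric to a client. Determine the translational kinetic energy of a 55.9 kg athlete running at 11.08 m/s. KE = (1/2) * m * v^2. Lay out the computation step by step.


KE = 0.5 * m * v^2
= 0.5 * 55.9 * 11.08^2
= 0.5 * 55.9 * 122.7664
= 3431.32 J

3431.32 J


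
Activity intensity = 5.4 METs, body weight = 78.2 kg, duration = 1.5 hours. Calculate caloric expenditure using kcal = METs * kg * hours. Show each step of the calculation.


kcal = 5.4 * 78.2 * 1.5
= 422.28 * 1.5
= 633.42 kcal

633.42 kcal


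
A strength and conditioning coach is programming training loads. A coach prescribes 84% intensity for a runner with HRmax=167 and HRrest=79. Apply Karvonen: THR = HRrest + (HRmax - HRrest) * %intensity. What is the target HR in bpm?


Heart rate reserve = 167 - 79 = 88
Intensity fraction = 84 / 100 = 0.84
THR = 79 + 88 * 0.84 = 152.92 bpm

152.92 bpm


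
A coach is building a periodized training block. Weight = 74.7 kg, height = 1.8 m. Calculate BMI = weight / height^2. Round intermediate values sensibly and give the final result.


height^2 = 1.8^2 = 3.24
BMI = 74.7 / 3.24 = 23.06 kg/m^2

23.06 kg/m^2


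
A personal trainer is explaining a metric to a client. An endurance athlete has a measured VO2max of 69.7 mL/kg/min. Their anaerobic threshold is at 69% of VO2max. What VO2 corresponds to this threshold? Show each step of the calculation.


Anaerobic threshold VO2 = VO2max * 69%
= 69.7 * 0.69
= 48.09 mL/kg/min

48.09 mL/kg/min


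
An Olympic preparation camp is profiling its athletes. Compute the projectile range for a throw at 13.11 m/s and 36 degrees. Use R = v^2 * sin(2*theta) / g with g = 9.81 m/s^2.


Two times the angle = 72 degrees
sin(72) = 0.951057
R = 171.8721 * 0.951057 / 9.81 = 16.663 m

16.663 m


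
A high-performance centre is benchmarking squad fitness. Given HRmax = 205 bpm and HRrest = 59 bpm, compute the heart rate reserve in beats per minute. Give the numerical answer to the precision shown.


Heart rate reserve = maximum HR minus resting HR
HRR = 205 - 59 = 146 bpm

146 bpm


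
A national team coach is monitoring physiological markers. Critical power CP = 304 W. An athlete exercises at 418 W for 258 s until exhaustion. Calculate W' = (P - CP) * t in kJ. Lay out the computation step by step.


P - CP = 418 - 304 = 114 W
W' = 114 * 258 = 29412 J
= 29412 / 1000 = 29.412 kJ

29.412 kJ


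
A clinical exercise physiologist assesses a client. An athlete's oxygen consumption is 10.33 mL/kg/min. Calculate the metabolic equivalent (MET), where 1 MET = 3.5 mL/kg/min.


MET = VO2 / 3.5
= 10.33 / 3.5
= 2.95 METs

2.95 METs


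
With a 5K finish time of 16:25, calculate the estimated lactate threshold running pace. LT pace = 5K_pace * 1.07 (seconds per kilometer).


Race duration = 985 s for 5 km
Average pace = 985 / 5 = 197.0 s/km
LT pace = 197.0 * 1.07
= 210.79 s/km

210.79 s/km


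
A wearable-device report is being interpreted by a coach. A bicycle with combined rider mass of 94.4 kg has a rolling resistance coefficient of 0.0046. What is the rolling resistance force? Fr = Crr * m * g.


Fr = 0.0046 * 94.4 * 9.81
= 0.43424 * 9.81
= 4.26 N

4.26 N


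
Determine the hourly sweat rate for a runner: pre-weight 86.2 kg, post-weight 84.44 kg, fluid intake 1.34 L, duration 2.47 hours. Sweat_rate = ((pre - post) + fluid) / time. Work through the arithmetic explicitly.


Mass lost = 86.2 - 84.44 = 1.76 kg
Add fluid consumed: 1.76 + 1.34 = 3.1 L total sweat
Sweat rate = 3.1 / 2.47 = 1.255 L/h

1.255 L/h


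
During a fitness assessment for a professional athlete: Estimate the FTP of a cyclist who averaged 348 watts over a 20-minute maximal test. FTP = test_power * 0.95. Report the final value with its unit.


FTP = 348 * 0.95 = 330.6 W

330.6 W


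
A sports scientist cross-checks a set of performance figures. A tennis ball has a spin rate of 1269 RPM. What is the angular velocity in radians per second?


Convert RPM to rad/s: multiply by 2*pi and divide by 60
omega = 1269 * 2 * pi / 60
= 132.889 rad/s

132.889 rad/s


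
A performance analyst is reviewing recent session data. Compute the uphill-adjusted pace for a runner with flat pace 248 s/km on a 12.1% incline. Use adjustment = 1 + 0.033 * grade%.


Adjustment factor = 1 + 0.033 * 12.1 = 1.3993
Grade-adjusted pace = 248 * 1.3993 = 347.03 s/km

347.03 s/km


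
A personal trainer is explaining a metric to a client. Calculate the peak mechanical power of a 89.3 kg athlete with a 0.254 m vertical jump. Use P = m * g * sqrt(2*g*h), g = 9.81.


First, sqrt(2gh) = sqrt(2 * 9.81 * 0.254)
= sqrt(4.98348) = 2.232371 m/s
Power = 89.3 * 9.81 * 2.232371 = 1955.63 W

1955.63 W


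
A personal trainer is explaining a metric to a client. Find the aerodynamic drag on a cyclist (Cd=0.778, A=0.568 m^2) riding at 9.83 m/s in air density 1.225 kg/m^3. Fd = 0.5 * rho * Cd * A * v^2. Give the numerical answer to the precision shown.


Fd = 0.5 * 1.225 * 0.778 * 0.568 * 9.83^2
= 0.5 * 1.225 * 0.778 * 0.568 * 96.6289
= 26.154 N

26.154 N


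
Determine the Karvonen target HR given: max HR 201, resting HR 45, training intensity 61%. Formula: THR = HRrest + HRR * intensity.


HRR = HRmax - HRrest = 201 - 45 = 156
THR = 45 + 156 * 0.61
= 140.16 bpm

140.16 bpm


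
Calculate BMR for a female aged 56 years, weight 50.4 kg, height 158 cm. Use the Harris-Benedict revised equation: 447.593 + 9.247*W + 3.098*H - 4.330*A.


Substituting values:
W term = 9.247 * 50.4 = 466.0488
H term = 3.098 * 158 = 489.484
A term = 4.330 * 56 = 242.48
BMR = 1160.65 kcal/day

1160.65 kcal/day


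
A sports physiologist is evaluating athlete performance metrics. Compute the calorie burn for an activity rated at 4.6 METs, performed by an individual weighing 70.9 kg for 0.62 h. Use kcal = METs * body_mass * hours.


Product of METs and mass = 4.6 * 70.9 = 326.14
Total kcal = 326.14 * 0.62 = 202.21 kcal

202.21 kcal


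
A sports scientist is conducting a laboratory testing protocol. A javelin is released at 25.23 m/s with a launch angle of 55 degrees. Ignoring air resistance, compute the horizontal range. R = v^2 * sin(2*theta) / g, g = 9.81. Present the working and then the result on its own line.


Launch speed squared = 636.5529
sin(2 * 55 deg) = 0.939693
Range = 636.5529 * 0.939693 / 9.81
= 60.975 m

60.975 m


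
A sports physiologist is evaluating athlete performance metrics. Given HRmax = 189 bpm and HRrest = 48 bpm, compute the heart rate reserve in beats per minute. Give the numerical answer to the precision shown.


Heart rate reserve = maximum HR minus resting HR
HRR = 189 - 48 = 141 bpm

141 bpm


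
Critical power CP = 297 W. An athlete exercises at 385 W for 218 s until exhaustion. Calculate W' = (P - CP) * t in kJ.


P - CP = 385 - 297 = 88 W
W' = 88 * 218 = 19184 J
= 19184 / 1000 = 19.184 kJ

19.184 kJ


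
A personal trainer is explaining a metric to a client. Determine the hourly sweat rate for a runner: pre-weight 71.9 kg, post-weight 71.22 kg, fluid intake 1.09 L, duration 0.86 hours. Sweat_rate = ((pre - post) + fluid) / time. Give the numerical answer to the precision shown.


Mass lost = 71.9 - 71.22 = 0.68 kg
Add fluid consumed: 0.68 + 1.09 = 1.77 L total sweat
Sweat rate = 1.77 / 0.86 = 2.058 L/h

2.058 L/h


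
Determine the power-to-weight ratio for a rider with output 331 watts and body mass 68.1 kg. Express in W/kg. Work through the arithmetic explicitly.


P/W = 331 / 68.1 = 4.86 W/kg

4.86 W/kg


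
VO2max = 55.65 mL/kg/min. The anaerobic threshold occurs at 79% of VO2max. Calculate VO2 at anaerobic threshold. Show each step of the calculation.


AT fraction = 79 / 100 = 0.79
AT VO2 = 55.65 * 0.79
= 43.96 mL/kg/min

43.96 mL/kg/min


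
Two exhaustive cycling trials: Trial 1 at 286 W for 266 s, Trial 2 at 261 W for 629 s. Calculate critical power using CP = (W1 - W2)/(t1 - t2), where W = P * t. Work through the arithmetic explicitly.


W1 = 286 * 266 = 76076 J
W2 = 261 * 629 = 164169 J
CP = (76076 - 164169) / (266 - 629)
= -88093 / -363
= 242.68 W

242.68 W


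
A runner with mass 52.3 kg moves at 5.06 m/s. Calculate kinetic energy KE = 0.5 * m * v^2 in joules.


v^2 = 5.06^2 = 25.6036
KE = 0.5 * 52.3 * 25.6036
= 669.53 J

669.53 J


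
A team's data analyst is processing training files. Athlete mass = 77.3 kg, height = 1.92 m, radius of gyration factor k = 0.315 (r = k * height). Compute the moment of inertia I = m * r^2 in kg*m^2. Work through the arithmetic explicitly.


r = k * height = 0.315 * 1.92 = 0.6048 m
r^2 = 0.6048^2 = 0.365783
I = 77.3 * 0.365783 = 28.275 kg*m^2

28.275 kg*m^2


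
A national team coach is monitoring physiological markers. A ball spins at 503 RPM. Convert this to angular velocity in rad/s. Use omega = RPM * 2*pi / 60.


omega = 503 * 2 * pi / 60
= 503 * 6.28318531 / 60
= 3160.442 / 60
= 52.674 rad/s

52.674 rad/s


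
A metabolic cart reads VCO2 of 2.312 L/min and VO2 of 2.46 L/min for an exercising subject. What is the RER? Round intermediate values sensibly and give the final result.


RER = VCO2 / VO2 = 2.312 / 2.46 = 0.9398

0.9398


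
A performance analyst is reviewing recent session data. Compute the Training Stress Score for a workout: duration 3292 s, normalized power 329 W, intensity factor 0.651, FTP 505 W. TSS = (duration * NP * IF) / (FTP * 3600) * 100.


Product = 3292 * 329 * 0.651 = 705077.268
Base = 505 * 3600 = 1818000
TSS = 705077.268 / 1818000 * 100 = 38.78

38.78 TSS


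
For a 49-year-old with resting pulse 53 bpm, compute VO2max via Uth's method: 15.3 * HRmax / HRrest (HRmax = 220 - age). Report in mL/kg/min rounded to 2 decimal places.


Step 1: HRmax = 220 - 49 = 171 bpm
Step 2: Ratio = 171 / 53 = 3.2264
Step 3: VO2max = 15.3 * 3.2264 = 49.36 mL/kg/min

49.36 mL/kg/min


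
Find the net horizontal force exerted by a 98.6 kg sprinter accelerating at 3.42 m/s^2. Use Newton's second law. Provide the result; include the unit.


Newton's second law: F = m * a
F = 98.6 * 3.42 = 337.21 N

337.21 N


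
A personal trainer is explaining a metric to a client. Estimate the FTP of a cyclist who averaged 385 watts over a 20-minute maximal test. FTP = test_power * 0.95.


FTP = 385 * 0.95 = 365.75 W

365.75 W


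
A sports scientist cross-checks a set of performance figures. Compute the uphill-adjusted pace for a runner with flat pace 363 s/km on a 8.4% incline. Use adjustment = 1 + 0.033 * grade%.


Adjustment factor = 1 + 0.033 * 8.4 = 1.2772
Grade-adjusted pace = 363 * 1.2772 = 463.62 s/km

463.62 s/km


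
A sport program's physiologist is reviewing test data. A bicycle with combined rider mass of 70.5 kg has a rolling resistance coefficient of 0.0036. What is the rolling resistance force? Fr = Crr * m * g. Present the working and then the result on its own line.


Fr = 0.0036 * 70.5 * 9.81
= 0.2538 * 9.81
= 2.49 N

2.49 N


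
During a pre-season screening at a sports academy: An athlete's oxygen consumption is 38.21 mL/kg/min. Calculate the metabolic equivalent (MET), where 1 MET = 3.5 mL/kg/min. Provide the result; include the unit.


MET = VO2 / 3.5
= 38.21 / 3.5
= 10.92 METs

10.92 METs


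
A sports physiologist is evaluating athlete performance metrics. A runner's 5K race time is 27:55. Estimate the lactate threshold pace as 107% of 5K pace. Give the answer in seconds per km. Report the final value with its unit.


Total race time = 27*60 + 55 = 1675 seconds
5K pace = 1675 / 5 = 335.0 sec/km
LT pace = 335.0 * 1.07 = 358.45 sec/km

358.45 s/km


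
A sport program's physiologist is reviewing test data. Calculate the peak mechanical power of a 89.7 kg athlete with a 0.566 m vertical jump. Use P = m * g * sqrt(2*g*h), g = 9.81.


First, sqrt(2gh) = sqrt(2 * 9.81 * 0.566)
= sqrt(11.10492) = 3.332405 m/s
Power = 89.7 * 9.81 * 3.332405 = 2932.37 W

2932.37 W


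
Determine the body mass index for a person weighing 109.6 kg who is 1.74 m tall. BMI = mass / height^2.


BMI = mass / height^2
= 109.6 / 1.74^2
= 109.6 / 3.0276
= 36.2 kg/m^2

36.2 kg/m^2


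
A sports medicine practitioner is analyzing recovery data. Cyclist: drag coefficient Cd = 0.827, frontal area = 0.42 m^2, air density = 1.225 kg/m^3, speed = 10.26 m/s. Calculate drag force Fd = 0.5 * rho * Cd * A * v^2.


v^2 = 10.26^2 = 105.2676
Fd = 0.5 * 1.225 * 0.827 * 0.42 * 105.2676
= 22.395 N

22.395 N


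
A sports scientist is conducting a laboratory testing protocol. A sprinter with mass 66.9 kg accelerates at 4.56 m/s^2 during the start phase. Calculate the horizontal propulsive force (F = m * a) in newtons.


F = m * a
= 66.9 * 4.56
= 305.06 N

305.06 N


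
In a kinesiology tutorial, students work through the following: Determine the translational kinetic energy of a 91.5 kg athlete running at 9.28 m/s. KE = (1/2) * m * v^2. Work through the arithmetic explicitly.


KE = 0.5 * m * v^2
= 0.5 * 91.5 * 9.28^2
= 0.5 * 91.5 * 86.1184
= 3939.92 J

3939.92 J


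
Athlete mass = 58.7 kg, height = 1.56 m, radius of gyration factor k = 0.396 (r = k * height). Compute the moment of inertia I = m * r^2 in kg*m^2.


r = k * height = 0.396 * 1.56 = 0.61776 m
r^2 = 0.61776^2 = 0.381627
I = 58.7 * 0.381627 = 22.402 kg*m^2

22.402 kg*m^2


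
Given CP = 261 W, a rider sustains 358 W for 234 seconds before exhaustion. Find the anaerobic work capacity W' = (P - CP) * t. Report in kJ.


Excess power = 358 - 261 = 97 W
Work above CP = 97 * 234 = 22698 J
W' = 22.698 kJ

22.698 kJ


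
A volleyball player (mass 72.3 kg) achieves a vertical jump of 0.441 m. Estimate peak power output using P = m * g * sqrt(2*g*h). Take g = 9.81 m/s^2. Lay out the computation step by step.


2 * g * h = 2 * 9.81 * 0.441 = 8.65242
sqrt(8.65242) = 2.9415 m/s
P = 72.3 * 9.81 * 2.9415 = 2086.3 W

2086.3 W


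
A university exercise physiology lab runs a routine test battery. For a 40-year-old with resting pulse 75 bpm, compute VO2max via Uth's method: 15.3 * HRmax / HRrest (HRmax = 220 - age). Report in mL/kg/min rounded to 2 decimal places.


Step 1: HRmax = 220 - 40 = 180 bpm
Step 2: Ratio = 180 / 75 = 2.4
Step 3: VO2max = 15.3 * 2.4 = 36.72 mL/kg/min

36.72 mL/kg/min


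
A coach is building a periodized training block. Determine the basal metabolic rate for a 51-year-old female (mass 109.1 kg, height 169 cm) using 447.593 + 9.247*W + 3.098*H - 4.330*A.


BMR = 447.593 + 9.247*109.1 + 3.098*169 - 4.330*51
= 1759.17 kcal/day

1759.17 kcal/day


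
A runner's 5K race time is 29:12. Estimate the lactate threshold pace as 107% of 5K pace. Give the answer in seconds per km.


Total race time = 29*60 + 12 = 1752 seconds
5K pace = 1752 / 5 = 350.4 sec/km
LT pace = 350.4 * 1.07 = 374.93 sec/km

374.93 s/km


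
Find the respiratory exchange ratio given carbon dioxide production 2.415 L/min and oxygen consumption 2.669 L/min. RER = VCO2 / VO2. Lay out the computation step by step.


VCO2 = 2.415 L/min
VO2 = 2.669 L/min
RER = 2.415 / 2.669 = 0.9048

0.9048


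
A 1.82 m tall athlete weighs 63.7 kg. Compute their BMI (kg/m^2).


height^2 = 3.3124 m^2
BMI = 63.7 / 3.3124 = 19.23 kg/m^2

19.23 kg/m^2


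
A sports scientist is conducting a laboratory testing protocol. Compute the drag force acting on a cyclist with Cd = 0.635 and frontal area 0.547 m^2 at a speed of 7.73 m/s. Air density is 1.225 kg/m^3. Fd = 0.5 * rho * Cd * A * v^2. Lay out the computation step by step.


Step 1: v^2 = 59.7529
Step 2: Fd = 0.5 * 1.225 * 0.635 * 0.547 * 59.7529
= 12.712 N

12.712 N


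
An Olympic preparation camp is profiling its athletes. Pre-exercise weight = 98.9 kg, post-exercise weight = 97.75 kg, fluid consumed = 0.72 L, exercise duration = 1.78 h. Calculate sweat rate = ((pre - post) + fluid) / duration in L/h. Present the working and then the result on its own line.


Weight loss = 98.9 - 97.75 = 1.15 kg (approx L)
Total sweat = 1.15 + 0.72 = 1.87 L
Sweat rate = 1.87 / 1.78 = 1.051 L/h

1.051 L/h


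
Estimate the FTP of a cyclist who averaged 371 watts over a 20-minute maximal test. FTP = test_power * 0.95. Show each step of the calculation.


FTP = 371 * 0.95 = 352.45 W

352.45 W


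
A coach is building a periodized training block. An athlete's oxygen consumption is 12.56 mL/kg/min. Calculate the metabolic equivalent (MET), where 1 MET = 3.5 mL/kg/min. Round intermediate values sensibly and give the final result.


MET = VO2 / 3.5
= 12.56 / 3.5
= 3.59 METs

3.59 METs


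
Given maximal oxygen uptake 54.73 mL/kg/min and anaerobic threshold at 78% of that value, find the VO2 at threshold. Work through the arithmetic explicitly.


Percentage as decimal = 0.78
VO2 at AT = 54.73 * 0.78 = 42.69 mL/kg/min

42.69 mL/kg/min


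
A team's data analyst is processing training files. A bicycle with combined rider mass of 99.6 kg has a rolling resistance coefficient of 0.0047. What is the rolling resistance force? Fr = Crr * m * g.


Fr = 0.0047 * 99.6 * 9.81
= 0.46812 * 9.81
= 4.592 N

4.592 N


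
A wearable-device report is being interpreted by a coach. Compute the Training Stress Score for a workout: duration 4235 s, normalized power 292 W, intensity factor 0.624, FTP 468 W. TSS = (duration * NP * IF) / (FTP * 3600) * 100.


Product = 4235 * 292 * 0.624 = 771650.88
Base = 468 * 3600 = 1684800
TSS = 771650.88 / 1684800 * 100 = 45.8

45.8 TSS


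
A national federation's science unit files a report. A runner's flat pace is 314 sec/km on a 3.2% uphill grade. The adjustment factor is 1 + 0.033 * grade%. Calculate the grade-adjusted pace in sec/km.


Factor = 1 + 0.033 * 3.2 = 1.1056
Adjusted pace = 314 * 1.1056
= 347.16 sec/km

347.16 s/km


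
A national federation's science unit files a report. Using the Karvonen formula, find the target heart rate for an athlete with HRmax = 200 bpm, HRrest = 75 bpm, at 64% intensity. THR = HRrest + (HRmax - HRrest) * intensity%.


HRR = 200 - 75 = 125
THR = 75 + 125 * 0.64
= 75 + 80.0
= 155.0 bpm

155.0 bpm


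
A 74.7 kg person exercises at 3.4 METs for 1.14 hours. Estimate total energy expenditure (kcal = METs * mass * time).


Energy = METs * mass(kg) * time(h)
= 3.4 * 74.7 * 1.14
= 289.54 kcal

289.54 kcal


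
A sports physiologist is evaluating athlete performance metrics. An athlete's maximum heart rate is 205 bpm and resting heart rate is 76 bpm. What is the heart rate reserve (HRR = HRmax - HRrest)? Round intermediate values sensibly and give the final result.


HRR = HRmax - HRrest
= 205 - 76
= 129 bpm

129 bpm


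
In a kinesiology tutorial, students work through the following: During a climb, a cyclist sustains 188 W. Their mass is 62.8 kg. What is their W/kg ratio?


Power-to-weight = 188 W / 62.8 kg
= 2.994 W/kg

2.994 W/kg


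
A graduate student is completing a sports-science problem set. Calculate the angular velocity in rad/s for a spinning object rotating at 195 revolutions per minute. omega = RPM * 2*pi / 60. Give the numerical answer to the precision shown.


omega = RPM * 2*pi / 60
= 195 * 6.28318531 / 60
= 20.42 rad/s

20.42 rad/s


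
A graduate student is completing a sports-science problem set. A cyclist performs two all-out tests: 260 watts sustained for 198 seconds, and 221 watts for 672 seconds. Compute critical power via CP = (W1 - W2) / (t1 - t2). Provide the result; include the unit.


W1 = P1 * t1 = 260 * 198 = 51480 J
W2 = P2 * t2 = 221 * 672 = 148512 J
CP = (51480 - 148512) / (198 - 672)
= 204.71 W

204.71 W


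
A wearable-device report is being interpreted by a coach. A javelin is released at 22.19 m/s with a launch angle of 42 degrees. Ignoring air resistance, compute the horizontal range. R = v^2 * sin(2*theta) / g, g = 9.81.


Launch speed squared = 492.3961
sin(2 * 42 deg) = 0.994522
Range = 492.3961 * 0.994522 / 9.81
= 49.918 m

49.918 m


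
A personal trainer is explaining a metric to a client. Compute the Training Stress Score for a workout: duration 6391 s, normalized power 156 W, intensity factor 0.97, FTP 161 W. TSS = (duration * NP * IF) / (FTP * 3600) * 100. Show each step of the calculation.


Product = 6391 * 156 * 0.97 = 967086.12
Base = 161 * 3600 = 579600
TSS = 967086.12 / 579600 * 100 = 166.85

166.85 TSS


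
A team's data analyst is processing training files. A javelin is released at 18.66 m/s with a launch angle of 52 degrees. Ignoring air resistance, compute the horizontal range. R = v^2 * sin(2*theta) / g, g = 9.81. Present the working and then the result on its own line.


Launch speed squared = 348.1956
sin(2 * 52 deg) = 0.970296
Range = 348.1956 * 0.970296 / 9.81
= 34.44 m

34.44 m


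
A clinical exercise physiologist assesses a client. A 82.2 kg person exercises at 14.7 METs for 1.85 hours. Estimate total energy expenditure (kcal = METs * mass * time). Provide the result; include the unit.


Energy = METs * mass(kg) * time(h)
= 14.7 * 82.2 * 1.85
= 2235.43 kcal

2235.43 kcal


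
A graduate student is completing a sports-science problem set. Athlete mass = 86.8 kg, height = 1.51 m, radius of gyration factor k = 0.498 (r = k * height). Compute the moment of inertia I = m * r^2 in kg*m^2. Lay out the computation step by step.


r = k * height = 0.498 * 1.51 = 0.75198 m
r^2 = 0.75198^2 = 0.565474
I = 86.8 * 0.565474 = 49.083 kg*m^2

49.083 kg*m^2


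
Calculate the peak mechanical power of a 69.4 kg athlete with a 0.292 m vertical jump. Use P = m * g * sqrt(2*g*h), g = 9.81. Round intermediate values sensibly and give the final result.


First, sqrt(2gh) = sqrt(2 * 9.81 * 0.292)
= sqrt(5.72904) = 2.393541 m/s
Power = 69.4 * 9.81 * 2.393541 = 1629.56 W

1629.56 W


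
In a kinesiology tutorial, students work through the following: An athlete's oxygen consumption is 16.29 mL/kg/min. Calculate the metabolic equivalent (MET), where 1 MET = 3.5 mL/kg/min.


MET = VO2 / 3.5
= 16.29 / 3.5
= 4.65 METs

4.65 METs


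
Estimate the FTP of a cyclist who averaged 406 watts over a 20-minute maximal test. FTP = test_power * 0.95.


FTP = 406 * 0.95 = 385.7 W

385.7 W


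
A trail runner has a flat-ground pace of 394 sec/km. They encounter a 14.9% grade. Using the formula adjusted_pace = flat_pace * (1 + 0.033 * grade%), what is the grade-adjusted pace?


Grade factor = 1 + 0.033 * 14.9 = 1.4917
Adjusted = 394 * 1.4917 = 587.73 sec/km

587.73 s/km


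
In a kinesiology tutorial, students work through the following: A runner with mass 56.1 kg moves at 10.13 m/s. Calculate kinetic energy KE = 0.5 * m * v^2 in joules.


v^2 = 10.13^2 = 102.6169
KE = 0.5 * 56.1 * 102.6169
= 2878.4 J

2878.4 J


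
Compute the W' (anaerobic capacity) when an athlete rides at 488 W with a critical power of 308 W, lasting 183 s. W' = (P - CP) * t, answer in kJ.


Above-CP power = 180 W
Duration = 183 s
W' = 180 * 183 = 32940 J
Convert: 32940 / 1000 = 32.94 kJ

32.94 kJ


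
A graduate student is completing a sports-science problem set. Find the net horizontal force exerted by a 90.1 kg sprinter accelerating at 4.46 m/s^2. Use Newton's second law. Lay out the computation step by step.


Newton's second law: F = m * a
F = 90.1 * 4.46 = 401.85 N

401.85 N


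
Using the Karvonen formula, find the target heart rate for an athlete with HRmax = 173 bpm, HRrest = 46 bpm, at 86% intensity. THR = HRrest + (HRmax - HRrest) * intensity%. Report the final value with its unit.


HRR = 173 - 46 = 127
THR = 46 + 127 * 0.86
= 46 + 109.22
= 155.22 bpm

155.22 bpm


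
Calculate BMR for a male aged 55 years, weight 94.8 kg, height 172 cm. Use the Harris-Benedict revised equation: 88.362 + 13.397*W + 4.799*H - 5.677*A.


Substituting values:
W term = 13.397 * 94.8 = 1270.0356
H term = 4.799 * 172 = 825.428
A term = 5.677 * 55 = 312.235
BMR = 1871.59 kcal/day

1871.59 kcal/day


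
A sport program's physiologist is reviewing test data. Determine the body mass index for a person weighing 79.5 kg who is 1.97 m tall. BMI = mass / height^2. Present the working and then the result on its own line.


BMI = mass / height^2
= 79.5 / 1.97^2
= 79.5 / 3.8809
= 20.48 kg/m^2

20.48 kg/m^2


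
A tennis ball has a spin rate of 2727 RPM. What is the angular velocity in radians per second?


Convert RPM to rad/s: multiply by 2*pi and divide by 60
omega = 2727 * 2 * pi / 60
= 285.571 rad/s

285.571 rad/s


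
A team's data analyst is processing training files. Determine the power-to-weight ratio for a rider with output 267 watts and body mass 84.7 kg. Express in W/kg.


P/W = 267 / 84.7 = 3.152 W/kg

3.152 W/kg


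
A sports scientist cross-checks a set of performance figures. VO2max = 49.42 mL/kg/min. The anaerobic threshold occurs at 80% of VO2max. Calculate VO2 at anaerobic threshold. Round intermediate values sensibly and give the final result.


AT fraction = 80 / 100 = 0.8
AT VO2 = 49.42 * 0.8
= 39.54 mL/kg/min

39.54 mL/kg/min


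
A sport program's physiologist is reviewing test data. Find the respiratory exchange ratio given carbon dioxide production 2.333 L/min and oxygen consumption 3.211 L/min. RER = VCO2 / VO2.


VCO2 = 2.333 L/min
VO2 = 3.211 L/min
RER = 2.333 / 3.211 = 0.7266

0.7266


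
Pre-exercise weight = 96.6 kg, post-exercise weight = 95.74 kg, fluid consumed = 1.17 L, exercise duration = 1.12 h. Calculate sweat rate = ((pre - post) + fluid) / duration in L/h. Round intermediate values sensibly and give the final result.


Weight loss = 96.6 - 95.74 = 0.86 kg (approx L)
Total sweat = 0.86 + 1.17 = 2.03 L
Sweat rate = 2.03 / 1.12 = 1.813 L/h

1.813 L/h


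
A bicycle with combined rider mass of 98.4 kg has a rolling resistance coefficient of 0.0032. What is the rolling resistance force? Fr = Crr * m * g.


Fr = 0.0032 * 98.4 * 9.81
= 0.31488 * 9.81
= 3.089 N

3.089 N


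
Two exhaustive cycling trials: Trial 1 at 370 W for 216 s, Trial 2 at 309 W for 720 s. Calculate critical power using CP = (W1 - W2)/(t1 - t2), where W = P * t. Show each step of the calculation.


W1 = 370 * 216 = 79920 J
W2 = 309 * 720 = 222480 J
CP = (79920 - 222480) / (216 - 720)
= -142560 / -504
= 282.86 W

282.86 W


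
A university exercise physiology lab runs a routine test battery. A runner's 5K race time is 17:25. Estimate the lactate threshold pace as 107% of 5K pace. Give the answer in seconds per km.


Total race time = 17*60 + 25 = 1045 seconds
5K pace = 1045 / 5 = 209.0 sec/km
LT pace = 209.0 * 1.07 = 223.63 sec/km

223.63 s/km


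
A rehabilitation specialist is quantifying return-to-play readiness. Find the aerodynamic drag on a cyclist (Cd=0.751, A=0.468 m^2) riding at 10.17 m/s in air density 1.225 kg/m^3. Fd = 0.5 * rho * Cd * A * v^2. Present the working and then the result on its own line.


Fd = 0.5 * 1.225 * 0.751 * 0.468 * 10.17^2
= 0.5 * 1.225 * 0.751 * 0.468 * 103.4289
= 22.266 N

22.266 N
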